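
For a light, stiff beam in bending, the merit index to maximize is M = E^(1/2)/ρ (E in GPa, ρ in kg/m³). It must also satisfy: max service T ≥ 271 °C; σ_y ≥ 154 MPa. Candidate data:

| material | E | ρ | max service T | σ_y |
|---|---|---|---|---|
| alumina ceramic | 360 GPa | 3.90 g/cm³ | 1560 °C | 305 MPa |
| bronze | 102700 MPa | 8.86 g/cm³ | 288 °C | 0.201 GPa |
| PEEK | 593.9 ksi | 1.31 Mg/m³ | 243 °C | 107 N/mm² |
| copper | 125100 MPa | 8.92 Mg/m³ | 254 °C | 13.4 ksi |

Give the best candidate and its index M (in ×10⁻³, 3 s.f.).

alumina ceramic, M = 4.87×10⁻³

Screen on constraints: max service T ≥ 271 °C; σ_y ≥ 154 MPa. Survivors: alumina ceramic, bronze.
In SI units:
  alumina ceramic: E = 360.0 GPa, ρ = 3900 kg/m³
  bronze: E = 102.7 GPa, ρ = 8860 kg/m³
  alumina ceramic: M = 4.87×10⁻³
  bronze: M = 1.14×10⁻³
The maximum is for alumina ceramic.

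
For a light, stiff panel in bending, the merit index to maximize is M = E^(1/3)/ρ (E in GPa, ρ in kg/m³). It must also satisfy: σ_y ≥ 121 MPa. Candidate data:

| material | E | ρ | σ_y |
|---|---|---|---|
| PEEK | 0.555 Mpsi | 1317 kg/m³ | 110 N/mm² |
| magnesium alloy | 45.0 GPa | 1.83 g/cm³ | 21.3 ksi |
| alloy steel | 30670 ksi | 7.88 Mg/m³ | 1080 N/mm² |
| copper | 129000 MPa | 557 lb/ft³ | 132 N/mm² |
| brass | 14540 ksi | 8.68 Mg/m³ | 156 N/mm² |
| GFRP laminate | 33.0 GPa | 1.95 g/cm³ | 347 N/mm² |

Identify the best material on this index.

magnesium alloy

Screen on constraints: σ_y ≥ 121 MPa. Survivors: magnesium alloy, alloy steel, copper, brass, GFRP laminate.
Putting every candidate on a common basis:
  magnesium alloy: E = 45.00 GPa, ρ = 1830 kg/m³
  alloy steel: E = 211.5 GPa, ρ = 7880 kg/m³
  copper: E = 129.0 GPa, ρ = 8922 kg/m³
  brass: E = 100.2 GPa, ρ = 8680 kg/m³
  GFRP laminate: E = 33.00 GPa, ρ = 1950 kg/m³
  magnesium alloy: M = 1.94×10⁻³
  GFRP laminate: M = 1.64×10⁻³
  alloy steel: M = 0.756×10⁻³
  copper: M = 0.566×10⁻³
  brass: M = 0.535×10⁻³
Magnesium alloy has the largest M.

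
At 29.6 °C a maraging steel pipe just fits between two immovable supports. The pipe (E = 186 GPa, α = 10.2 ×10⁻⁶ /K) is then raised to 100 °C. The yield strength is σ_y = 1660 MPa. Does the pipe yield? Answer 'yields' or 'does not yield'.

ΔT = 70.40 K. Constrained thermal stress σ = E·α·ΔT = 186.0×10³ MPa × 10.2×10⁻⁶ × 70.40 = 134 MPa (compressive).
Compare to σ_y = 1660 MPa: σ < σ_y, so it does not yield.

does not yield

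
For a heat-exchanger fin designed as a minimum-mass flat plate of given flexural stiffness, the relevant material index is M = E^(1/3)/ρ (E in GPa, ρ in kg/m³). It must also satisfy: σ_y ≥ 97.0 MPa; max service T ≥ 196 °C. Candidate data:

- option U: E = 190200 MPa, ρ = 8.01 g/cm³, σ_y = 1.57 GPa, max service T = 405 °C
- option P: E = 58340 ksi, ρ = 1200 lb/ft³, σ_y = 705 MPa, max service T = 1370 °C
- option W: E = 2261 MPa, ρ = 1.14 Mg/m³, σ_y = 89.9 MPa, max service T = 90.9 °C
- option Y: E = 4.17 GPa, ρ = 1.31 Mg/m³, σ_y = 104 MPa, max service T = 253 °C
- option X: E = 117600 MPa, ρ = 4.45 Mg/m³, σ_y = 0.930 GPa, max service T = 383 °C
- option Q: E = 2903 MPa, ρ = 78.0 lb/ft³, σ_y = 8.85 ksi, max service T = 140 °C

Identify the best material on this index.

option Y

Screen on constraints: σ_y ≥ 97.0 MPa; max service T ≥ 196 °C. Survivors: option U, option P, option Y, option X.
Normalizing units and computing the index:
  option U: E = 190.2 GPa, ρ = 8010 kg/m³
  option P: E = 402.2 GPa, ρ = 19220 kg/m³
  option Y: E = 4.170 GPa, ρ = 1310 kg/m³
  option X: E = 117.6 GPa, ρ = 4450 kg/m³
  option Y: M = 1.23×10⁻³
  option X: M = 1.10×10⁻³
  option U: M = 0.718×10⁻³
  option P: M = 0.384×10⁻³
Highest index: option Y.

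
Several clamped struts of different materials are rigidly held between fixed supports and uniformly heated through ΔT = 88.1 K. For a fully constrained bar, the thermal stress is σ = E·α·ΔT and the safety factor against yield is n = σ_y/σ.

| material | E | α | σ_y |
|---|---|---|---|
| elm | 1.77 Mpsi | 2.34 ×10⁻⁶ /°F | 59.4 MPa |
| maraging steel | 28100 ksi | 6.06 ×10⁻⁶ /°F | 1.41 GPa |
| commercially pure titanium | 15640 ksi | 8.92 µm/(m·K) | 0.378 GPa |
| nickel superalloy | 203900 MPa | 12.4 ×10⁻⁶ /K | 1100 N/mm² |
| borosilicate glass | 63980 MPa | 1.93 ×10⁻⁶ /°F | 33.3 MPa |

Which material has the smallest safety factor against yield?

borosilicate glass

With everything in SI (GPa, ×10⁻⁶/K, MPa):
  elm: E = 12.20, α = 4.21, σ_y = 59.40 → σ = 4.53 MPa, n = 13.1
  maraging steel: E = 193.7, α = 10.9, σ_y = 1410 → σ = 186 MPa, n = 7.57
  commercially pure titanium: E = 107.8, α = 8.92, σ_y = 378.0 → σ = 84.7 MPa, n = 4.46
  nickel superalloy: E = 203.9, α = 12.4, σ_y = 1100 → σ = 223 MPa, n = 4.94
  borosilicate glass: E = 63.98, α = 3.47, σ_y = 33.30 → σ = 19.6 MPa, n = 1.70
Borosilicate glass has the lowest safety factor, n = 1.70.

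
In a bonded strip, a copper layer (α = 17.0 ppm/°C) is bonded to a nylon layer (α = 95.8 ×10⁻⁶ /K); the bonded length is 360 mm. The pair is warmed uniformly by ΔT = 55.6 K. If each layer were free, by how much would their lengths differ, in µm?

Δα = |17.0 − 95.8|×10⁻⁶/K = 78.8×10⁻⁶/K.
ΔL_mismatch = Δα·L·ΔT = 78.8×10⁻⁶ × 360.0 mm × 55.6 K = 1580 µm.

1580 µm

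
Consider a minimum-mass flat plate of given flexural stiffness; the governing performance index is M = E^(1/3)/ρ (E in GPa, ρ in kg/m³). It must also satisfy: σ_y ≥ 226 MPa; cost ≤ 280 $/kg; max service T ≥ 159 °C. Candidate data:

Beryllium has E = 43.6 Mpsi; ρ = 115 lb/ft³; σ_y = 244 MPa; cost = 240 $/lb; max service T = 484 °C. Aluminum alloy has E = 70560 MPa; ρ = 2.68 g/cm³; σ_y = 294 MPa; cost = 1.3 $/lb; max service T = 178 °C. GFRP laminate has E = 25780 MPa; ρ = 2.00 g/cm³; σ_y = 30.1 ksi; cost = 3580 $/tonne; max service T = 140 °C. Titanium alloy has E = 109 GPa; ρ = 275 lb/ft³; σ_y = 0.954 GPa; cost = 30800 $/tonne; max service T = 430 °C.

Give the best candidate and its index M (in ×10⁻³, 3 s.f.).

Screen on constraints: σ_y ≥ 226 MPa; cost ≤ 280 $/kg; max service T ≥ 159 °C. Survivors: aluminum alloy, titanium alloy.
Normalizing units and computing the index:
  aluminum alloy: E = 70.56 GPa, ρ = 2680 kg/m³
  titanium alloy: E = 109.0 GPa, ρ = 4405 kg/m³
  aluminum alloy: M = 1.54×10⁻³
  titanium alloy: M = 1.08×10⁻³
Highest index: aluminum alloy.

aluminum alloy, M = 1.54×10⁻³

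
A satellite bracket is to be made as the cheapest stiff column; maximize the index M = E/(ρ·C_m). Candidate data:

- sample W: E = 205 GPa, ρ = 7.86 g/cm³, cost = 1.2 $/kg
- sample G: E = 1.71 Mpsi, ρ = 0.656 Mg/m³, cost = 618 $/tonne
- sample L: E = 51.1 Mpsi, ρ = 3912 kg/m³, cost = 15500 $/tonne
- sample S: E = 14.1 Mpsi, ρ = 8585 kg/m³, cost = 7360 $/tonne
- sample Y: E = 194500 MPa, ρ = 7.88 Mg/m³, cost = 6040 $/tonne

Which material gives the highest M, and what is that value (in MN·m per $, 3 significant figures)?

After converting to SI:
  sample W: E = 205.0 GPa, ρ = 7860 kg/m³, cost = 1.200 $/kg
  sample G: E = 11.79 GPa, ρ = 656.0 kg/m³, cost = 0.6180 $/kg
  sample L: E = 352.3 GPa, ρ = 3912 kg/m³, cost = 15.50 $/kg
  sample S: E = 97.22 GPa, ρ = 8585 kg/m³, cost = 7.360 $/kg
  sample Y: E = 194.5 GPa, ρ = 7880 kg/m³, cost = 6.040 $/kg
  sample G: M = 29.1 MN·m per $
  sample W: M = 21.7 MN·m per $
  sample L: M = 5.81 MN·m per $
  sample Y: M = 4.09 MN·m per $
  sample S: M = 1.54 MN·m per $
Sample G has the largest M.

sample G, M = 29.1 MN·m per $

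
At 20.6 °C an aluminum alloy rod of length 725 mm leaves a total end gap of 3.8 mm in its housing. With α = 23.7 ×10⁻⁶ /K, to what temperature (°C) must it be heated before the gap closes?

242 °C

α·L₀·ΔT = 3.8 mm ⇒ ΔT = 3.8 / (23.7×10⁻⁶ × 725.0) = 221.2 K.
T = 20.6 + 221.2 = 241.8 °C.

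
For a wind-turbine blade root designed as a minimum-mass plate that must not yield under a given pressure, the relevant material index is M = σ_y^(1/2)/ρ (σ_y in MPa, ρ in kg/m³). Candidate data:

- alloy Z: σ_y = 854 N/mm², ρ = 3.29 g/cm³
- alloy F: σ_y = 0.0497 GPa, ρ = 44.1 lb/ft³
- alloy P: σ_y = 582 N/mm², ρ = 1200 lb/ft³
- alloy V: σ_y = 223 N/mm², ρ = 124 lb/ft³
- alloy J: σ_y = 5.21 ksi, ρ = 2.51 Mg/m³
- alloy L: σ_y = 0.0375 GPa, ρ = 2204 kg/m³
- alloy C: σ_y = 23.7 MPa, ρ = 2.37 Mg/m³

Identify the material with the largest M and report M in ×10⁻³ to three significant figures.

Putting every candidate on a common basis:
  alloy Z: σ_y = 854.0 MPa, ρ = 3290 kg/m³
  alloy F: σ_y = 49.70 MPa, ρ = 706.4 kg/m³
  alloy P: σ_y = 582.0 MPa, ρ = 19220 kg/m³
  alloy V: σ_y = 223.0 MPa, ρ = 1986 kg/m³
  alloy J: σ_y = 35.92 MPa, ρ = 2510 kg/m³
  alloy L: σ_y = 37.50 MPa, ρ = 2204 kg/m³
  alloy C: σ_y = 23.70 MPa, ρ = 2370 kg/m³
  alloy F: M = 9.98×10⁻³
  alloy Z: M = 8.88×10⁻³
  alloy V: M = 7.52×10⁻³
  alloy L: M = 2.78×10⁻³
  alloy J: M = 2.39×10⁻³
  alloy C: M = 2.05×10⁻³
  alloy P: M = 1.26×10⁻³
Alloy F has the largest M.

alloy F, M = 9.98×10⁻³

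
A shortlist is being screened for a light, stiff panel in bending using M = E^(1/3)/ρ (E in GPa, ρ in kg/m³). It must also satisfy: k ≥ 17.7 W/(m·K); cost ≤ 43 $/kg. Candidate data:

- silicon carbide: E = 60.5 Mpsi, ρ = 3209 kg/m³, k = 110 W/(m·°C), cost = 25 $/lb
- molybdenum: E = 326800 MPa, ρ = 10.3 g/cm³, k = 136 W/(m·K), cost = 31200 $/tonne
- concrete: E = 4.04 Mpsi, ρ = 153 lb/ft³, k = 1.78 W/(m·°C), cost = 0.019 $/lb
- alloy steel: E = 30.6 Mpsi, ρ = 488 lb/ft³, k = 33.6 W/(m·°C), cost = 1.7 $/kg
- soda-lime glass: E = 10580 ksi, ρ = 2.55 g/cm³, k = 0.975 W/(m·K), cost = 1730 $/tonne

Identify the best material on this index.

Screen on constraints: k ≥ 17.7 W/(m·K); cost ≤ 43 $/kg. Survivors: molybdenum, alloy steel.
After converting to SI:
  molybdenum: E = 326.8 GPa, ρ = 10300 kg/m³
  alloy steel: E = 211.0 GPa, ρ = 7817 kg/m³
  alloy steel: M = 0.762×10⁻³
  molybdenum: M = 0.669×10⁻³
Highest index: alloy steel.

alloy steel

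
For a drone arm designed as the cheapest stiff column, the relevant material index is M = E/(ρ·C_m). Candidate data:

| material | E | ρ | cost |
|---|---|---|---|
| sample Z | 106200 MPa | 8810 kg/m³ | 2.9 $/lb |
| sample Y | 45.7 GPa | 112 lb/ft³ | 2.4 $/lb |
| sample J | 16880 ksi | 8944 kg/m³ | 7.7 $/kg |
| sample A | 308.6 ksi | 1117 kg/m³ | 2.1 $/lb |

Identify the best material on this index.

sample Y

Putting every candidate on a common basis:
  sample Z: E = 106.2 GPa, ρ = 8810 kg/m³, cost = 6.393 $/kg
  sample Y: E = 45.70 GPa, ρ = 1794 kg/m³, cost = 5.291 $/kg
  sample J: E = 116.4 GPa, ρ = 8944 kg/m³, cost = 7.700 $/kg
  sample A: E = 2.128 GPa, ρ = 1117 kg/m³, cost = 4.630 $/kg
  sample Y: M = 4.81 MN·m per $
  sample Z: M = 1.89 MN·m per $
  sample J: M = 1.69 MN·m per $
  sample A: M = 0.411 MN·m per $
The maximum is for sample Y.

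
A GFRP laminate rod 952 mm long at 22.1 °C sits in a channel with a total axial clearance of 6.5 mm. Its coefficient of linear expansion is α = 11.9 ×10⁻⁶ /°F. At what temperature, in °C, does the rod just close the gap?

α = 11.9×10⁻⁶/°F × 9/5 = 21.4×10⁻⁶/K.
α·L₀·ΔT = 6.5 mm ⇒ ΔT = 6.5 / (21.4×10⁻⁶ × 952.0) = 318.8 K.
T = 22.1 + 318.8 = 340.9 °C.

341 °C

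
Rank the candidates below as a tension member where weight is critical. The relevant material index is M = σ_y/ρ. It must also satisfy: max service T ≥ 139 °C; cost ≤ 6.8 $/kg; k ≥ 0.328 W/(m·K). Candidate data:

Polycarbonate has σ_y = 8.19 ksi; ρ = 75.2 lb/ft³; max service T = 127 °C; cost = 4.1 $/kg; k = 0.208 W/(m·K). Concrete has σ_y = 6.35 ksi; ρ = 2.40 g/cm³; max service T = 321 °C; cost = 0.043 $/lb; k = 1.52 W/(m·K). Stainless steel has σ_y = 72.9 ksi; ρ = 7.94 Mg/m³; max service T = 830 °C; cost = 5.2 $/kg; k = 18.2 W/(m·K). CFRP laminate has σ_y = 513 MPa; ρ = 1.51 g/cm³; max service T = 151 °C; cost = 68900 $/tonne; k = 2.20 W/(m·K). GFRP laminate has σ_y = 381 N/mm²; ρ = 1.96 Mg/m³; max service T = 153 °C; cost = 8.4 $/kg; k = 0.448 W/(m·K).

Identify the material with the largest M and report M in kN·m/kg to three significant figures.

Screen on constraints: max service T ≥ 139 °C; cost ≤ 6.8 $/kg; k ≥ 0.328 W/(m·K). Survivors: concrete, stainless steel.
Normalizing units and computing the index:
  concrete: σ_y = 43.78 MPa, ρ = 2400 kg/m³
  stainless steel: σ_y = 502.6 MPa, ρ = 7940 kg/m³
  stainless steel: M = 63.3 kN·m/kg
  concrete: M = 18.2 kN·m/kg
The maximum is for stainless steel.

stainless steel, M = 63.3 kN·m/kg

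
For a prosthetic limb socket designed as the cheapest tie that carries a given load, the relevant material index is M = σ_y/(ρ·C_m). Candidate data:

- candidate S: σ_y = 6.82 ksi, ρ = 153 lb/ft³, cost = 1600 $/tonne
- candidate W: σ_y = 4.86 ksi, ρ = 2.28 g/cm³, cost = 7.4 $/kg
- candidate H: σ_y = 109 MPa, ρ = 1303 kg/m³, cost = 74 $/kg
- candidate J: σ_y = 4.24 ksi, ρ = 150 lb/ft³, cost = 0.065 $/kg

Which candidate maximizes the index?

candidate J

Normalizing units and computing the index:
  candidate S: σ_y = 47.02 MPa, ρ = 2451 kg/m³, cost = 1.600 $/kg
  candidate W: σ_y = 33.51 MPa, ρ = 2280 kg/m³, cost = 7.400 $/kg
  candidate H: σ_y = 109.0 MPa, ρ = 1303 kg/m³, cost = 74.00 $/kg
  candidate J: σ_y = 29.23 MPa, ρ = 2403 kg/m³, cost = 0.06500 $/kg
  candidate J: M = 187 kN·m per $
  candidate S: M = 12.0 kN·m per $
  candidate W: M = 1.99 kN·m per $
  candidate H: M = 1.13 kN·m per $
The maximum is for candidate J.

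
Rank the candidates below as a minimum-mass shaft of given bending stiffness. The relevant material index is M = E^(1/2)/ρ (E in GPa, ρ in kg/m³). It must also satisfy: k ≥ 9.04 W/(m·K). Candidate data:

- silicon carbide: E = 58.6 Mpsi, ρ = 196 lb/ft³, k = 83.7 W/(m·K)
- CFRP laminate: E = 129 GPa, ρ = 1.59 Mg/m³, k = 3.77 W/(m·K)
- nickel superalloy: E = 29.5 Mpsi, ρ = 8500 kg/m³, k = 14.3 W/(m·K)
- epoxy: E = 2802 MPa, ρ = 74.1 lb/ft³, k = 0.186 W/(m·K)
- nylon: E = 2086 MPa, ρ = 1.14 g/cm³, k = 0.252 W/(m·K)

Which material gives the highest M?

Screen on constraints: k ≥ 9.04 W/(m·K). Survivors: silicon carbide, nickel superalloy.
In SI units:
  silicon carbide: E = 404.0 GPa, ρ = 3140 kg/m³
  nickel superalloy: E = 203.4 GPa, ρ = 8500 kg/m³
  silicon carbide: M = 6.40×10⁻³
  nickel superalloy: M = 1.68×10⁻³
Silicon carbide has the largest M.

silicon carbide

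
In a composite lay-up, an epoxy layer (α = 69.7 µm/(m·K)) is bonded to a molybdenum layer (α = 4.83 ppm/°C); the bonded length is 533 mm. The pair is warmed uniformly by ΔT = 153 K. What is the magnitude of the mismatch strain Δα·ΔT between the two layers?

9.93×10⁻³

Δα = |69.7 − 4.83|×10⁻⁶/K = 64.9×10⁻⁶/K.
Mismatch strain = Δα·ΔT = 64.9×10⁻⁶ × 153.0 = 9.93×10⁻³.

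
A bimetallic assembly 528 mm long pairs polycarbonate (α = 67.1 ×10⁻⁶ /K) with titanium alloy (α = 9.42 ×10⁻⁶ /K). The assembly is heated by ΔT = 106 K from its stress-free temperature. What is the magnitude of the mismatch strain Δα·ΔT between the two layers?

Δα = |67.1 − 9.42|×10⁻⁶/K = 57.7×10⁻⁶/K.
Mismatch strain = Δα·ΔT = 57.7×10⁻⁶ × 106.0 = 6.11×10⁻³.

6.11×10⁻³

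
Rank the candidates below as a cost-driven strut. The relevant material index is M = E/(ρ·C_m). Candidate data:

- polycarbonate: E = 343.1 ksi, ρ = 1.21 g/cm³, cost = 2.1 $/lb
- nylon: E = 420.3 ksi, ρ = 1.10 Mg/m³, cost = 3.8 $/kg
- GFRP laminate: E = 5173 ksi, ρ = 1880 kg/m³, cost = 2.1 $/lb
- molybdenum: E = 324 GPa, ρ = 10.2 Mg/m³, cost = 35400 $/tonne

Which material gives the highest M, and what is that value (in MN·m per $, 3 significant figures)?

GFRP laminate, M = 4.10 MN·m per $

Convert each candidate to consistent units, then evaluate M:
  polycarbonate: E = 2.366 GPa, ρ = 1210 kg/m³, cost = 4.630 $/kg
  nylon: E = 2.898 GPa, ρ = 1100 kg/m³, cost = 3.800 $/kg
  GFRP laminate: E = 35.67 GPa, ρ = 1880 kg/m³, cost = 4.630 $/kg
  molybdenum: E = 324.0 GPa, ρ = 10200 kg/m³, cost = 35.40 $/kg
  GFRP laminate: M = 4.10 MN·m per $
  molybdenum: M = 0.897 MN·m per $
  nylon: M = 0.693 MN·m per $
  polycarbonate: M = 0.422 MN·m per $
GFRP laminate has the largest M.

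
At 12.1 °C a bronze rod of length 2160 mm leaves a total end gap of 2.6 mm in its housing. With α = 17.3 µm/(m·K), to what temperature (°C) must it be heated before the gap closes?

α·L₀·ΔT = 2.6 mm ⇒ ΔT = 2.6 / (17.3×10⁻⁶ × 2160.0) = 69.58 K.
T = 12.1 + 69.58 = 81.68 °C.

81.7 °C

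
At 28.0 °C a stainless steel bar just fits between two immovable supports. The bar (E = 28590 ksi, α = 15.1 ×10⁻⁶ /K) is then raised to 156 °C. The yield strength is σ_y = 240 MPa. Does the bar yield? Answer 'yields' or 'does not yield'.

E = 28590 ksi = 197.1 GPa.
ΔT = 128.0 K. Constrained thermal stress σ = E·α·ΔT = 197.1×10³ MPa × 15.1×10⁻⁶ × 128.0 = 381 MPa (compressive).
Compare to σ_y = 240 MPa: σ ≥ σ_y, so it yields.

yields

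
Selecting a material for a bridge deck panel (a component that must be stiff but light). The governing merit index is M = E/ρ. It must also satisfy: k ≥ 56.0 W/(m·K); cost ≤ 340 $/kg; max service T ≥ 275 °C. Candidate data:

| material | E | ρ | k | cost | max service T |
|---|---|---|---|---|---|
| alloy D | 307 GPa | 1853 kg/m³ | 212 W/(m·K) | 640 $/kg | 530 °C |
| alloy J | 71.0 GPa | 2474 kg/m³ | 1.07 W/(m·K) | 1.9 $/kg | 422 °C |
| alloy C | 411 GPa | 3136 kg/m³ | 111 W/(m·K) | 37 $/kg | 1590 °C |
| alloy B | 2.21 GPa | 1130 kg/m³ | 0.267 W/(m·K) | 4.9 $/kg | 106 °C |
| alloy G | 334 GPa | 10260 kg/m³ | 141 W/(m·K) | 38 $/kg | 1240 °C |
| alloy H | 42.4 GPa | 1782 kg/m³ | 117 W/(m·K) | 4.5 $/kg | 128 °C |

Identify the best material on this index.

alloy C

Screen on constraints: k ≥ 56.0 W/(m·K); cost ≤ 340 $/kg; max service T ≥ 275 °C. Survivors: alloy C, alloy G.
Evaluate M for each candidate:
  alloy C: M = 131 MN·m/kg
  alloy G: M = 32.6 MN·m/kg
Alloy C ranks first.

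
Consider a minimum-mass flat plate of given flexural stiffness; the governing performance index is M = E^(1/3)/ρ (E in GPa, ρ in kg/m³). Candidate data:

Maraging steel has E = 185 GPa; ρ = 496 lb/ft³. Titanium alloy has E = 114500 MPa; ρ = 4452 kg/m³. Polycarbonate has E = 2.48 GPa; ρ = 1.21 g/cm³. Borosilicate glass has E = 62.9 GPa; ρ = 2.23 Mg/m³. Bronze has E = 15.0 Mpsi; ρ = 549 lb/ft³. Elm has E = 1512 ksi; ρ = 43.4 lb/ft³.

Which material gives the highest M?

elm

Putting every candidate on a common basis:
  maraging steel: E = 185.0 GPa, ρ = 7945 kg/m³
  titanium alloy: E = 114.5 GPa, ρ = 4452 kg/m³
  polycarbonate: E = 2.480 GPa, ρ = 1210 kg/m³
  borosilicate glass: E = 62.90 GPa, ρ = 2230 kg/m³
  bronze: E = 103.4 GPa, ρ = 8794 kg/m³
  elm: E = 10.42 GPa, ρ = 695.2 kg/m³
  elm: M = 3.14×10⁻³
  borosilicate glass: M = 1.78×10⁻³
  polycarbonate: M = 1.12×10⁻³
  titanium alloy: M = 1.09×10⁻³
  maraging steel: M = 0.717×10⁻³
  bronze: M = 0.534×10⁻³
The maximum is for elm.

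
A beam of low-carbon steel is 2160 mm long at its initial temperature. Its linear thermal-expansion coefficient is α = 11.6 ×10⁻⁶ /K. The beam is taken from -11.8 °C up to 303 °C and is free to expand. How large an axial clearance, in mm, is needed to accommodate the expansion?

7.89 mm

ΔT = 303 − (-11.8) = 314.8 K.
ΔL = α·L₀·ΔT = 11.6×10⁻⁶ × 2160 mm × 314.8 K = 7.89 mm.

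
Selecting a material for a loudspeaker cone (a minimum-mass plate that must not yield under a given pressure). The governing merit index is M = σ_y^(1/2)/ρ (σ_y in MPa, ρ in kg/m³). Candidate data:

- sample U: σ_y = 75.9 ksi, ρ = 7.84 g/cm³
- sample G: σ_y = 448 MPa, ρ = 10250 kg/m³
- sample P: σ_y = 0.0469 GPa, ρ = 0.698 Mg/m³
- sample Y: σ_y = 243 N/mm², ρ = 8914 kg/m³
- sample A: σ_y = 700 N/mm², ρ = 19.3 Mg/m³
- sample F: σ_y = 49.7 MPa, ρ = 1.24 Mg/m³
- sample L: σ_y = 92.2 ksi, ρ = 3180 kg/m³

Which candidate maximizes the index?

Normalizing units and computing the index:
  sample U: σ_y = 523.3 MPa, ρ = 7840 kg/m³
  sample G: σ_y = 448.0 MPa, ρ = 10250 kg/m³
  sample P: σ_y = 46.90 MPa, ρ = 698.0 kg/m³
  sample Y: σ_y = 243.0 MPa, ρ = 8914 kg/m³
  sample A: σ_y = 700.0 MPa, ρ = 19300 kg/m³
  sample F: σ_y = 49.70 MPa, ρ = 1240 kg/m³
  sample L: σ_y = 635.7 MPa, ρ = 3180 kg/m³
  sample P: M = 9.81×10⁻³
  sample L: M = 7.93×10⁻³
  sample F: M = 5.69×10⁻³
  sample U: M = 2.92×10⁻³
  sample G: M = 2.06×10⁻³
  sample Y: M = 1.75×10⁻³
  sample A: M = 1.37×10⁻³
The maximum is for sample P.

sample P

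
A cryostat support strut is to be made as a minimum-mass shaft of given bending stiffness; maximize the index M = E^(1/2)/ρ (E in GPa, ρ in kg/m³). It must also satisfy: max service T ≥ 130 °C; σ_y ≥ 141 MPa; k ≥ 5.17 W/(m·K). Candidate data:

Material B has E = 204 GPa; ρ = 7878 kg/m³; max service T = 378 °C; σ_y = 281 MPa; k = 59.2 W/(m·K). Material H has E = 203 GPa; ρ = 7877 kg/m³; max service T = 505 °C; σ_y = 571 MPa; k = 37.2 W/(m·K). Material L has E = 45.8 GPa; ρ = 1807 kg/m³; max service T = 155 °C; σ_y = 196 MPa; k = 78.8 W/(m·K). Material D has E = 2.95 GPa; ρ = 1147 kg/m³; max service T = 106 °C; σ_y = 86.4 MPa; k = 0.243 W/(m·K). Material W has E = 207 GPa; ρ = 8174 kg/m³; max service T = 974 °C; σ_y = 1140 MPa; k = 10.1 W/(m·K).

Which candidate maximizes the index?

material L

Screen on constraints: max service T ≥ 130 °C; σ_y ≥ 141 MPa; k ≥ 5.17 W/(m·K). Survivors: material B, material H, material L, material W.
Per-candidate index values:
  material L: M = 3.75×10⁻³
  material B: M = 1.81×10⁻³
  material H: M = 1.81×10⁻³
  material W: M = 1.76×10⁻³
Highest index: material L.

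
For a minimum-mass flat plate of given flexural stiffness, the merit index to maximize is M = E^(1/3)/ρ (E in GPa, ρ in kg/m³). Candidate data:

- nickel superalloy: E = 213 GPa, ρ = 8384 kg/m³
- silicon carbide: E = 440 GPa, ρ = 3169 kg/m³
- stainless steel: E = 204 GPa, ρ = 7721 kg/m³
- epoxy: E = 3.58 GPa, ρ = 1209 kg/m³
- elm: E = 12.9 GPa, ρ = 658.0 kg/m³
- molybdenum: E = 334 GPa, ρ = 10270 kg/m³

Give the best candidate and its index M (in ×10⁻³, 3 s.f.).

Evaluate M for each candidate:
  elm: M = 3.56×10⁻³
  silicon carbide: M = 2.40×10⁻³
  epoxy: M = 1.27×10⁻³
  stainless steel: M = 0.762×10⁻³
  nickel superalloy: M = 0.712×10⁻³
  molybdenum: M = 0.676×10⁻³
The maximum is for elm.

elm, M = 3.56×10⁻³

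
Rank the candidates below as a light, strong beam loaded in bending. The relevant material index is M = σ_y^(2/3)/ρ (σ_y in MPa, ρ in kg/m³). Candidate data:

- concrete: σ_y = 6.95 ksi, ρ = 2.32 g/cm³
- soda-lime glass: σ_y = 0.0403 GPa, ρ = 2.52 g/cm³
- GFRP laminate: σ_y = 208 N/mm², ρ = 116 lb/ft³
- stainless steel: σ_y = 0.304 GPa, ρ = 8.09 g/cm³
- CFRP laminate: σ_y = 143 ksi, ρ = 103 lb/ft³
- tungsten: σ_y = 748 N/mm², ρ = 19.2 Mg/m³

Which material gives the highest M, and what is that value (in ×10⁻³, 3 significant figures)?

CFRP laminate, M = 60.0×10⁻³

Normalizing units and computing the index:
  concrete: σ_y = 47.92 MPa, ρ = 2320 kg/m³
  soda-lime glass: σ_y = 40.30 MPa, ρ = 2520 kg/m³
  GFRP laminate: σ_y = 208.0 MPa, ρ = 1858 kg/m³
  stainless steel: σ_y = 304.0 MPa, ρ = 8090 kg/m³
  CFRP laminate: σ_y = 986.0 MPa, ρ = 1650 kg/m³
  tungsten: σ_y = 748.0 MPa, ρ = 19200 kg/m³
  CFRP laminate: M = 60.0×10⁻³
  GFRP laminate: M = 18.9×10⁻³
  concrete: M = 5.69×10⁻³
  stainless steel: M = 5.59×10⁻³
  soda-lime glass: M = 4.66×10⁻³
  tungsten: M = 4.29×10⁻³
The maximum is for CFRP laminate.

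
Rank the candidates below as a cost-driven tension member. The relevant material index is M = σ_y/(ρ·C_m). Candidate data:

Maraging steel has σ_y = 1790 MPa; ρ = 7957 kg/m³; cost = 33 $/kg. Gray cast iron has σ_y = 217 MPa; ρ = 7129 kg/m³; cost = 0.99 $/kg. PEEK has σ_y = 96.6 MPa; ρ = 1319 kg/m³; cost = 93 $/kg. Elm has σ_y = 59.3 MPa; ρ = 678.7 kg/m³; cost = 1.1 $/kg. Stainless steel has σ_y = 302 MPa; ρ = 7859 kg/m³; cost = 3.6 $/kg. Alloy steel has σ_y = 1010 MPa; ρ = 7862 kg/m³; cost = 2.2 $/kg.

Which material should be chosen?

Per-candidate index values:
  elm: M = 79.4 kN·m per $
  alloy steel: M = 58.4 kN·m per $
  gray cast iron: M = 30.7 kN·m per $
  stainless steel: M = 10.7 kN·m per $
  maraging steel: M = 6.82 kN·m per $
  PEEK: M = 0.787 kN·m per $
Elm ranks first.

elm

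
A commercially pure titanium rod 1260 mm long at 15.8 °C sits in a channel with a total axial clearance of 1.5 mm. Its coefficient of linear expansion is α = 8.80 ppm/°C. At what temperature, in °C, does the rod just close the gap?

151 °C

α·L₀·ΔT = 1.5 mm ⇒ ΔT = 1.5 / (8.80×10⁻⁶ × 1260.0) = 135.3 K.
T = 15.8 + 135.3 = 151.1 °C.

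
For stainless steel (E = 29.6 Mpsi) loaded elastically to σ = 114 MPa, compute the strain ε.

5.59×10⁻⁴

E = 29.6 Mpsi = 204.1 GPa = 204100 MPa.
ε = σ/E = 114 / 204100 = 5.59×10⁻⁴.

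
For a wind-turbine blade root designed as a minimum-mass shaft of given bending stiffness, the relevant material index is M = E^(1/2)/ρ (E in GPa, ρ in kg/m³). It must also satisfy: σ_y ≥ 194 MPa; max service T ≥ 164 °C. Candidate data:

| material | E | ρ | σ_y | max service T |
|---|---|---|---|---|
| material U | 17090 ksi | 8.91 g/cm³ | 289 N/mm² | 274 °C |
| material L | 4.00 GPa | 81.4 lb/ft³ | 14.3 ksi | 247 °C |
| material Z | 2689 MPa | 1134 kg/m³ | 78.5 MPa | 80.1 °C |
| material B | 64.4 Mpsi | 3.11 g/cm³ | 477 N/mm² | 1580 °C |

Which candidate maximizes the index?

Screen on constraints: σ_y ≥ 194 MPa; max service T ≥ 164 °C. Survivors: material U, material B.
Normalizing units and computing the index:
  material U: E = 117.8 GPa, ρ = 8910 kg/m³
  material B: E = 444.0 GPa, ρ = 3110 kg/m³
  material B: M = 6.78×10⁻³
  material U: M = 1.22×10⁻³
The maximum is for material B.

material B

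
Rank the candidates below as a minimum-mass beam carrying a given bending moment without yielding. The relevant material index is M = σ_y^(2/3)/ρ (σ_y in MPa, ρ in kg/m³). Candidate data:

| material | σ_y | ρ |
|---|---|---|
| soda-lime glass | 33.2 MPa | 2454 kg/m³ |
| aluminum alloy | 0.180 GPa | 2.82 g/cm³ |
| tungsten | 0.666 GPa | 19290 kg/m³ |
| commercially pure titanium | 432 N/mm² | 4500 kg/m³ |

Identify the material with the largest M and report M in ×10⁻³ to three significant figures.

In SI units:
  soda-lime glass: σ_y = 33.20 MPa, ρ = 2454 kg/m³
  aluminum alloy: σ_y = 180.0 MPa, ρ = 2820 kg/m³
  tungsten: σ_y = 666.0 MPa, ρ = 19290 kg/m³
  commercially pure titanium: σ_y = 432.0 MPa, ρ = 4500 kg/m³
  commercially pure titanium: M = 12.7×10⁻³
  aluminum alloy: M = 11.3×10⁻³
  soda-lime glass: M = 4.21×10⁻³
  tungsten: M = 3.95×10⁻³
Commercially pure titanium ranks first.

commercially pure titanium, M = 12.7×10⁻³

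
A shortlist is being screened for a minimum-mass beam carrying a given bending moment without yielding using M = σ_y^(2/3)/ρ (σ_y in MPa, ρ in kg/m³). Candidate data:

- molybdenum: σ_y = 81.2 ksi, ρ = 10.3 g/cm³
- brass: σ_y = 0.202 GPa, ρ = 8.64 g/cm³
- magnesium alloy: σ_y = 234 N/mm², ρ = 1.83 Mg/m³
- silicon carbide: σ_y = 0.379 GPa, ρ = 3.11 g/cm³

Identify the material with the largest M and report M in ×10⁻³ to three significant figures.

Putting every candidate on a common basis:
  molybdenum: σ_y = 559.9 MPa, ρ = 10300 kg/m³
  brass: σ_y = 202.0 MPa, ρ = 8640 kg/m³
  magnesium alloy: σ_y = 234.0 MPa, ρ = 1830 kg/m³
  silicon carbide: σ_y = 379.0 MPa, ρ = 3110 kg/m³
  magnesium alloy: M = 20.8×10⁻³
  silicon carbide: M = 16.8×10⁻³
  molybdenum: M = 6.59×10⁻³
  brass: M = 3.98×10⁻³
Magnesium alloy has the largest M.

magnesium alloy, M = 20.8×10⁻³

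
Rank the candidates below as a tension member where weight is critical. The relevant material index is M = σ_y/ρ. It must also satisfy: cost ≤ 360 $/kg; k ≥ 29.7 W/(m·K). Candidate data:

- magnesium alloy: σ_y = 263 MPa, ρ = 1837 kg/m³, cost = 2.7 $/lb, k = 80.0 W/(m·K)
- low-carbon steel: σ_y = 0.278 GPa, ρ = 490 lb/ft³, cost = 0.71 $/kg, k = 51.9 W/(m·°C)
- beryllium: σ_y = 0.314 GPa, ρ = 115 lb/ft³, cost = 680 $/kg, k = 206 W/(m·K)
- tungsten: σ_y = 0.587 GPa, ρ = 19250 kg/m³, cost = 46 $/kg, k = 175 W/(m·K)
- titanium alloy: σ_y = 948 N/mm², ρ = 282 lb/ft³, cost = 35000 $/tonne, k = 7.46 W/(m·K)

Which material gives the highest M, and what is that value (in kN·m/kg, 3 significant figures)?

magnesium alloy, M = 143 kN·m/kg

Screen on constraints: cost ≤ 360 $/kg; k ≥ 29.7 W/(m·K). Survivors: magnesium alloy, low-carbon steel, tungsten.
Convert each candidate to consistent units, then evaluate M:
  magnesium alloy: σ_y = 263.0 MPa, ρ = 1837 kg/m³
  low-carbon steel: σ_y = 278.0 MPa, ρ = 7849 kg/m³
  tungsten: σ_y = 587.0 MPa, ρ = 19250 kg/m³
  magnesium alloy: M = 143 kN·m/kg
  low-carbon steel: M = 35.4 kN·m/kg
  tungsten: M = 30.5 kN·m/kg
Magnesium alloy ranks first.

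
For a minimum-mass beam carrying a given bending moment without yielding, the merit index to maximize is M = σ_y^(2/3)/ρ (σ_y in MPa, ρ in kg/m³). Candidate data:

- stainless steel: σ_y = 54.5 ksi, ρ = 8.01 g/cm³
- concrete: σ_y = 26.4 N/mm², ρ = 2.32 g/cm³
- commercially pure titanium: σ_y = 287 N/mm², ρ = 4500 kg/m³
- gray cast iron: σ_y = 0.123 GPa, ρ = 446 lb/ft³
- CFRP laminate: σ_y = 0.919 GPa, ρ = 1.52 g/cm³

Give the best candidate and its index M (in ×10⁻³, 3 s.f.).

CFRP laminate, M = 62.2×10⁻³

Normalizing units and computing the index:
  stainless steel: σ_y = 375.8 MPa, ρ = 8010 kg/m³
  concrete: σ_y = 26.40 MPa, ρ = 2320 kg/m³
  commercially pure titanium: σ_y = 287.0 MPa, ρ = 4500 kg/m³
  gray cast iron: σ_y = 123.0 MPa, ρ = 7144 kg/m³
  CFRP laminate: σ_y = 919.0 MPa, ρ = 1520 kg/m³
  CFRP laminate: M = 62.2×10⁻³
  commercially pure titanium: M = 9.67×10⁻³
  stainless steel: M = 6.50×10⁻³
  concrete: M = 3.82×10⁻³
  gray cast iron: M = 3.46×10⁻³
Highest index: CFRP laminate.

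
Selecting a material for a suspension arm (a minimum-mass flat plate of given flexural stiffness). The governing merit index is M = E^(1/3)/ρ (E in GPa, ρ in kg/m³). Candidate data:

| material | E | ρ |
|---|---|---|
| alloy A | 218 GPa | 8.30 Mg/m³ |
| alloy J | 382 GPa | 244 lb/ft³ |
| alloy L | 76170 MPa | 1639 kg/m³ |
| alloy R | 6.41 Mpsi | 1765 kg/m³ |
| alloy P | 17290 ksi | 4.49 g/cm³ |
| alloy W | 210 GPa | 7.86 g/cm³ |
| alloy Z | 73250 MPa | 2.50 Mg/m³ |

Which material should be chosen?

alloy L

Putting every candidate on a common basis:
  alloy A: E = 218.0 GPa, ρ = 8300 kg/m³
  alloy J: E = 382.0 GPa, ρ = 3909 kg/m³
  alloy L: E = 76.17 GPa, ρ = 1639 kg/m³
  alloy R: E = 44.20 GPa, ρ = 1765 kg/m³
  alloy P: E = 119.2 GPa, ρ = 4490 kg/m³
  alloy W: E = 210.0 GPa, ρ = 7860 kg/m³
  alloy Z: E = 73.25 GPa, ρ = 2500 kg/m³
  alloy L: M = 2.59×10⁻³
  alloy R: M = 2.00×10⁻³
  alloy J: M = 1.86×10⁻³
  alloy Z: M = 1.67×10⁻³
  alloy P: M = 1.10×10⁻³
  alloy W: M = 0.756×10⁻³
  alloy A: M = 0.725×10⁻³
Alloy L has the largest M.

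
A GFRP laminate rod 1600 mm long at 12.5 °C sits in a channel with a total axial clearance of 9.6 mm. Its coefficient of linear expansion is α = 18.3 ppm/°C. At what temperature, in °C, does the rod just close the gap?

340 °C

α·L₀·ΔT = 9.6 mm ⇒ ΔT = 9.6 / (18.3×10⁻⁶ × 1600.0) = 327.9 K.
T = 12.5 + 327.9 = 340.4 °C.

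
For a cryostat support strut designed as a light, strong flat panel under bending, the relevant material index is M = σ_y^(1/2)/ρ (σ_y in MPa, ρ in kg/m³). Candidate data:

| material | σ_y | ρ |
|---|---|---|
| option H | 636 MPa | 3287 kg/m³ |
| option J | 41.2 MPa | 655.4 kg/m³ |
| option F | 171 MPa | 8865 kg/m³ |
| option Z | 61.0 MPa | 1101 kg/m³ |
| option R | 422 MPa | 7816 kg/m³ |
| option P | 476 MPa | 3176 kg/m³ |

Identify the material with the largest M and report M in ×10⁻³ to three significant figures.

option J, M = 9.79×10⁻³

Computing M directly (units already consistent):
  option J: M = 9.79×10⁻³
  option H: M = 7.67×10⁻³
  option Z: M = 7.09×10⁻³
  option P: M = 6.87×10⁻³
  option R: M = 2.63×10⁻³
  option F: M = 1.48×10⁻³
Highest index: option J.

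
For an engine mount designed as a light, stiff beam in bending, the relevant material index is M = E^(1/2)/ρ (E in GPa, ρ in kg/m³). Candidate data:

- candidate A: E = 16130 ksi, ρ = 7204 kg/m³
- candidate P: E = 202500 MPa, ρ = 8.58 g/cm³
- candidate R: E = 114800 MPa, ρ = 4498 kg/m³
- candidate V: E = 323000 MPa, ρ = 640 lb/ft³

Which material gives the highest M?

candidate R

Normalizing units and computing the index:
  candidate A: E = 111.2 GPa, ρ = 7204 kg/m³
  candidate P: E = 202.5 GPa, ρ = 8580 kg/m³
  candidate R: E = 114.8 GPa, ρ = 4498 kg/m³
  candidate V: E = 323.0 GPa, ρ = 10250 kg/m³
  candidate R: M = 2.38×10⁻³
  candidate V: M = 1.75×10⁻³
  candidate P: M = 1.66×10⁻³
  candidate A: M = 1.46×10⁻³
Candidate R ranks first.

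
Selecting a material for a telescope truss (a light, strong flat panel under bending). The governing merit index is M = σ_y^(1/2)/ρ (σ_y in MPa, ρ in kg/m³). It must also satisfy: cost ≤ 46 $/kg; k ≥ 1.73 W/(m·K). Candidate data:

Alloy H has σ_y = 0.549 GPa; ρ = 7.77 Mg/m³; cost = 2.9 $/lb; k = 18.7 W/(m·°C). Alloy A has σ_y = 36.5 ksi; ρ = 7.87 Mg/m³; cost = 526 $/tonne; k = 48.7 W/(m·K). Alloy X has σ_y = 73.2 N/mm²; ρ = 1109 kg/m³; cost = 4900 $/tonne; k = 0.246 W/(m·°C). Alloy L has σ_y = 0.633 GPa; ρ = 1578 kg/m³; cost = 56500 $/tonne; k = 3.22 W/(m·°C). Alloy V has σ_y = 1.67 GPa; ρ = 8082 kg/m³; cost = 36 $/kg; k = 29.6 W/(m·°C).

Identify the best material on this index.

Screen on constraints: cost ≤ 46 $/kg; k ≥ 1.73 W/(m·K). Survivors: alloy H, alloy A, alloy V.
Convert each candidate to consistent units, then evaluate M:
  alloy H: σ_y = 549.0 MPa, ρ = 7770 kg/m³
  alloy A: σ_y = 251.7 MPa, ρ = 7870 kg/m³
  alloy V: σ_y = 1670 MPa, ρ = 8082 kg/m³
  alloy V: M = 5.06×10⁻³
  alloy H: M = 3.02×10⁻³
  alloy A: M = 2.02×10⁻³
Alloy V ranks first.

alloy V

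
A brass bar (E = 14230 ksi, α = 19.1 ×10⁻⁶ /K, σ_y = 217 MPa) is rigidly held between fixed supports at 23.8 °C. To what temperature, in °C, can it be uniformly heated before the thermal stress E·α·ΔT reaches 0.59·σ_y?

92.1 °C

E = 14230 ksi = 98.11 GPa.
E·α·ΔT = 128.0 MPa ⇒ ΔT = 128.0 / (98.11×10³ × 19.1×10⁻⁶) = 68.32 K.
T = 23.8 + 68.32 = 92.12 °C.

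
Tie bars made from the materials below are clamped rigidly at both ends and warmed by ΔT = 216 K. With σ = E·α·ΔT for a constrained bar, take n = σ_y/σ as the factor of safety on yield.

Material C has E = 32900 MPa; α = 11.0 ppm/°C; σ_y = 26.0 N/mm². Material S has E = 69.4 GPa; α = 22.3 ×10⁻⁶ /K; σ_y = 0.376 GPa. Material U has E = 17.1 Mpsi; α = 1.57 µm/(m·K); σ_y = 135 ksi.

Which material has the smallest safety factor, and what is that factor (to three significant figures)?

material C, n = 0.333

In consistent units (E in GPa, α in ×10⁻⁶/K, σ_y in MPa):
  material C: E = 32.90, α = 11.0, σ_y = 26.00 → σ = 78.2 MPa, n = 0.333
  material S: E = 69.40, α = 22.3, σ_y = 376.0 → σ = 334 MPa, n = 1.12
  material U: E = 117.9, α = 1.57, σ_y = 930.8 → σ = 40.0 MPa, n = 23.3
Material C has the lowest safety factor, n = 0.333.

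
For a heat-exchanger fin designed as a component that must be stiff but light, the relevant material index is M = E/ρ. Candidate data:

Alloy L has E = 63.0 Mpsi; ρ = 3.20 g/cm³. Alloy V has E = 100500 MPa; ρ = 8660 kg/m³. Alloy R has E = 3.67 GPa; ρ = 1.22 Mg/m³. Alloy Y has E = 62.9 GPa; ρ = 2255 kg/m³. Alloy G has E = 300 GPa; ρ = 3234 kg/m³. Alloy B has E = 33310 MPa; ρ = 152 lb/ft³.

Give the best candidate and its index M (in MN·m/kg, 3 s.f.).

alloy L, M = 136 MN·m/kg

Putting every candidate on a common basis:
  alloy L: E = 434.4 GPa, ρ = 3200 kg/m³
  alloy V: E = 100.5 GPa, ρ = 8660 kg/m³
  alloy R: E = 3.670 GPa, ρ = 1220 kg/m³
  alloy Y: E = 62.90 GPa, ρ = 2255 kg/m³
  alloy G: E = 300.0 GPa, ρ = 3234 kg/m³
  alloy B: E = 33.31 GPa, ρ = 2435 kg/m³
  alloy L: M = 136 MN·m/kg
  alloy G: M = 92.8 MN·m/kg
  alloy Y: M = 27.9 MN·m/kg
  alloy B: M = 13.7 MN·m/kg
  alloy V: M = 11.6 MN·m/kg
  alloy R: M = 3.01 MN·m/kg
Highest index: alloy L.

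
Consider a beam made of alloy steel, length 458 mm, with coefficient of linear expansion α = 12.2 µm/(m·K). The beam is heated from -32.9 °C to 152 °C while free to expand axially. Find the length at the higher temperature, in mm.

ΔT = 152 − (-32.9) = 184.9 K.
ΔL = α·L₀·ΔT = 12.2×10⁻⁶ × 458 mm × 184.9 K = 1.03 mm.
L = L₀ + ΔL = 458 + 1.03 = 459.03 mm.

459.03 mm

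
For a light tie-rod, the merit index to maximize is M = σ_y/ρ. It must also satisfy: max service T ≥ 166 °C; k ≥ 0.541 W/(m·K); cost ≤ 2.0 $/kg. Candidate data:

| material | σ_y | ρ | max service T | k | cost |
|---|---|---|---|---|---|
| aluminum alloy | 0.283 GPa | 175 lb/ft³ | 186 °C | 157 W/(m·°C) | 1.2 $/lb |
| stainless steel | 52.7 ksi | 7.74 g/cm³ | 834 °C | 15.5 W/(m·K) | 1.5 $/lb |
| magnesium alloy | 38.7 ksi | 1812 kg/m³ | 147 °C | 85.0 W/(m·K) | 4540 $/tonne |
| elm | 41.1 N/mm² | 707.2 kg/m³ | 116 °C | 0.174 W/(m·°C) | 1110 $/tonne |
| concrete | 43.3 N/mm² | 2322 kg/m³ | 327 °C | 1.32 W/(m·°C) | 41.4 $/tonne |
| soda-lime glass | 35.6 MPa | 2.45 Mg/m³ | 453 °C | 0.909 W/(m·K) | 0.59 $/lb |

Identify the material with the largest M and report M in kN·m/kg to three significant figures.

concrete, M = 18.6 kN·m/kg

Screen on constraints: max service T ≥ 166 °C; k ≥ 0.541 W/(m·K); cost ≤ 2.0 $/kg. Survivors: concrete, soda-lime glass.
In SI units:
  concrete: σ_y = 43.30 MPa, ρ = 2322 kg/m³
  soda-lime glass: σ_y = 35.60 MPa, ρ = 2450 kg/m³
  concrete: M = 18.6 kN·m/kg
  soda-lime glass: M = 14.5 kN·m/kg
Highest index: concrete.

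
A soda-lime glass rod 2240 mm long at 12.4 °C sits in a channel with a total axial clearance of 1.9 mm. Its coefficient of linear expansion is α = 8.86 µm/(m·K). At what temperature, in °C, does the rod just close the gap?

α·L₀·ΔT = 1.9 mm ⇒ ΔT = 1.9 / (8.86×10⁻⁶ × 2240.0) = 95.74 K.
T = 12.4 + 95.74 = 108.1 °C.

108 °C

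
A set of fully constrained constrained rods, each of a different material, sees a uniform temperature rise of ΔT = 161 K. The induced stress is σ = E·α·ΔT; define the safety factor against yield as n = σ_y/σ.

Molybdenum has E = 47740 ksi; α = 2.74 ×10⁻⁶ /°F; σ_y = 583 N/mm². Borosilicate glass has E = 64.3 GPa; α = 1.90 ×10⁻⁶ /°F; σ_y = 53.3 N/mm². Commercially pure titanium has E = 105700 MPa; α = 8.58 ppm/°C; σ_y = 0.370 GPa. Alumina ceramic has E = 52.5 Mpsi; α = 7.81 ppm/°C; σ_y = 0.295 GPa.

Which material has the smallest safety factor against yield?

alumina ceramic

Converting E to GPa, α to ×10⁻⁶/K, σ_y to MPa, then σ and n for each:
  molybdenum: E = 329.2, α = 4.93, σ_y = 583.0 → σ = 261 MPa, n = 2.23
  borosilicate glass: E = 64.30, α = 3.42, σ_y = 53.30 → σ = 35.4 MPa, n = 1.51
  commercially pure titanium: E = 105.7, α = 8.58, σ_y = 370.0 → σ = 146 MPa, n = 2.53
  alumina ceramic: E = 362.0, α = 7.81, σ_y = 295.0 → σ = 455 MPa, n = 0.648
Smallest n: alumina ceramic with n = 0.648.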